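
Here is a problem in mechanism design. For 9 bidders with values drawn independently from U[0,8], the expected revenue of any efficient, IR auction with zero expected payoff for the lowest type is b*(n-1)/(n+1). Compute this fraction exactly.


Step 1: By Revenue Equivalence, expected revenue = b*(n-1)/(n+1)
Step 2: Substituting n = 9, b = 8
Step 3: Revenue = 8*(9-1)/(9+1) = 8*8/10
Step 4: Revenue = 64/10 = 32/5

32/5


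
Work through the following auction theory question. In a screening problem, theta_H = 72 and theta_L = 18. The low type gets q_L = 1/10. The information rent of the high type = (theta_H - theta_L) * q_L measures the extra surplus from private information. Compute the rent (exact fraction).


Step 1: theta_H - theta_L = 72 - 18 = 54
Step 2: Information rent = (theta_H - theta_L) * q_L
Step 3: = 54 * 1/10
Step 4: = 27/5

27/5


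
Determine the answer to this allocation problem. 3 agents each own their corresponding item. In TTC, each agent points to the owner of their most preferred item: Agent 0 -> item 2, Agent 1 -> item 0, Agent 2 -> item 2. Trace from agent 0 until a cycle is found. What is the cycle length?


Step 1: Trace the pointer graph from agent 0: 0 -> 2 -> 2
Step 2: A cycle is detected when we revisit agent 2
Step 3: The cycle is: 2 -> 2
Step 4: Cycle length = 1

1


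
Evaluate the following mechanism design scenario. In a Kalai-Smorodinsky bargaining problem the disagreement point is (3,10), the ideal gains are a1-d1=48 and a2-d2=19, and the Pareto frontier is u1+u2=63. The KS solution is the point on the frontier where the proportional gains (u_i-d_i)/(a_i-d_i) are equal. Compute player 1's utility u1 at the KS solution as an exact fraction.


Step 1: At the KS point, (u1-d1)/r1 = (u2-d2)/r2 = t and u1+u2 = 63
Step 2: u1 = d1 + r1*t and u2 = d2 + r2*t, so (d1 + r1*t) + (d2 + r2*t) = 63
Step 3: t = (63 - 3 - 10)/(48 + 19) = 50/67
Step 4: u1 = d1 + r1*t = 3 + 48 * 50/67 = 2601/67
Step 5: (Check: u2 = d2 + r2*t = 1620/67; u1+u2 = 2601/67 + 1620/67 = 63, on the frontier.)

2601/67


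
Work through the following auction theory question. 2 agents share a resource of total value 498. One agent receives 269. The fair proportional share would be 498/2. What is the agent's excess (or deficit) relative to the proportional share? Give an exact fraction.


Step 1: Proportional share = 498/2 = 249
Step 2: Agent's actual allocation = 269
Step 3: Excess = 269 - 249 = 20

20


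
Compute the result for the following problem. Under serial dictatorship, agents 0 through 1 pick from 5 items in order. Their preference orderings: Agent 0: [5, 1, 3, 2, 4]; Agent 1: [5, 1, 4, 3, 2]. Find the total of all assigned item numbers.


Step 1: Agent 0 picks item 5
Step 2: Agent 1 picks item 1
Step 3: Sum = 5 + 1 = 6

6


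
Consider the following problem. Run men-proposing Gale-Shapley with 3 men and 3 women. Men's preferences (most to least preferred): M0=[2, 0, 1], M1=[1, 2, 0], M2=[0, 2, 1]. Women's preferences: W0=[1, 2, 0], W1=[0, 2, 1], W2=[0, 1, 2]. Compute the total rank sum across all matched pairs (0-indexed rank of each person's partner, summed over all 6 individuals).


Step 1: Run Gale-Shapley (men propose, women hold best offer):
  M0 proposes to W2; she accepts
  M1 proposes to W1; she accepts
  M2 proposes to W0; she accepts
Step 2: Final matching: W0-M2, W1-M1, W2-M0
Step 3: 0-indexed ranks (man's rank of his match, then woman's): 0 + 1 + 0 + 2 + 0 + 0
Step 4: Total rank sum = 3

3


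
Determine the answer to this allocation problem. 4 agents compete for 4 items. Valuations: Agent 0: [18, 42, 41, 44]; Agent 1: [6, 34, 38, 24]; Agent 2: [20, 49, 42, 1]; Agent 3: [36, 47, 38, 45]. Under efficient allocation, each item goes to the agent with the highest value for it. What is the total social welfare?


Step 1: For each item, find the maximum value among all agents.
Step 2: Item 0 -> Agent 3 (value 36)
Step 3: Item 1 -> Agent 2 (value 49)
Step 4: Item 2 -> Agent 2 (value 42)
Step 5: Item 3 -> Agent 3 (value 45)
Step 6: Total welfare = 36 + 49 + 42 + 45 = 172

172


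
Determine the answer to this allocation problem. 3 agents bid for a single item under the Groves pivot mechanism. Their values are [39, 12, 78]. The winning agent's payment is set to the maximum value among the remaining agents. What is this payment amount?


Step 1: The efficient winner is agent 2 with value 78
Step 2: Other agents' values: [39, 12]
Step 3: Pivot payment = max(others) = 39
Step 4: The winner pays 39

39


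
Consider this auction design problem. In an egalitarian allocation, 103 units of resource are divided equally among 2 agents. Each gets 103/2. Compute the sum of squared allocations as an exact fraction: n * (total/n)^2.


Step 1: Each agent's share = 103/2
Step 2: Square of each share = (103/2)^2 = 10609/4
Step 3: Sum of squares = 2 * 10609/4 = 10609/2

10609/2


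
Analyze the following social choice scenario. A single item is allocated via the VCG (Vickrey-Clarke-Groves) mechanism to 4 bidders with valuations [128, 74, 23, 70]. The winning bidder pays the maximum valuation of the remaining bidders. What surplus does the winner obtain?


Step 1: The winner is the agent with the highest value: agent 0 with value 128
Step 2: Values of other agents: [74, 23, 70]
Step 3: VCG payment = max of others' values = 74
Step 4: Surplus = 128 - 74 = 54

54


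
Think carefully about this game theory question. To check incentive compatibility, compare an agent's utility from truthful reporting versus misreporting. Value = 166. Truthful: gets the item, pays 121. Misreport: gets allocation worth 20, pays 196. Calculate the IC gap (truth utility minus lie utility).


Step 1: U(truth) = value - payment = 166 - 121 = 45
Step 2: U(lie) = allocation - payment = 20 - 196 = -176
Step 3: IC gap = 45 - (-176) = 221

221


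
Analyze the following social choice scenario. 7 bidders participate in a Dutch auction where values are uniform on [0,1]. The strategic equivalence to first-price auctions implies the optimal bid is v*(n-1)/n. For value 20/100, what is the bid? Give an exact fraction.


Step 1: Dutch auctions are strategically equivalent to first-price auctions
Step 2: The equilibrium bid is b(v) = v*(n-1)/n
Step 3: b = 1/5 * 6/7
Step 4: b = 6/35

6/35


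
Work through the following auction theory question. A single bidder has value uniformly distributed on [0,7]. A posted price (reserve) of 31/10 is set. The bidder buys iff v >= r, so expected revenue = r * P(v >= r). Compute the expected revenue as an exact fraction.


Step 1: Posted price r = 31/10, value support [0,7]
Step 2: P(v >= r) = (7 - 31/10)/7 = 39/70
Step 3: Expected revenue = r * P(v >= r) = 31/10 * 39/70
Step 4: Revenue = 1209/700

1209/700


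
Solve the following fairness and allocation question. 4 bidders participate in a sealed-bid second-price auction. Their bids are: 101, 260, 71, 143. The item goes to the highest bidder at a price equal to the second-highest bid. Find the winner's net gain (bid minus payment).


Step 1: Sort bids in descending order: 260, 143, 101, 71
Step 2: The winning bid is the highest: 260
Step 3: The payment equals the second-highest bid: 143
Step 4: Surplus = winner's bid - payment = 260 - 143 = 117

117


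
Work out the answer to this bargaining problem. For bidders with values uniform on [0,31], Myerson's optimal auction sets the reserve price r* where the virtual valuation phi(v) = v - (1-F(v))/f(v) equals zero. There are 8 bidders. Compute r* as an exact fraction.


Step 1: For U[0,31], F(v) = v/31 and f(v) = 1/31
Step 2: phi(v) = v - (1 - v/31)/(1/31) = v - (31 - v) = 2v - 31
Step 3: Set phi(r*) = 0: 2r* - 31 = 0
Step 4: r* = 31/2 (the number of bidders n = 8 does not enter)

31/2


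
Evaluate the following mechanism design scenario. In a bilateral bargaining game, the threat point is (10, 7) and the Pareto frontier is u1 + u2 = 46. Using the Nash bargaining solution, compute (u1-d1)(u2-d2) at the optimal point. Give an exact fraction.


Step 1: The Nash solution splits surplus symmetrically above the disagreement point
Step 2: u1 = (total + d1 - d2)/2 = (46 + 10 - 7)/2 = 49/2
Step 3: u2 = (total - d1 + d2)/2 = (46 - 10 + 7)/2 = 43/2
Step 4: Nash product = (49/2 - 10) * (43/2 - 7)
Step 5: = 29/2 * 29/2 = 841/4

841/4


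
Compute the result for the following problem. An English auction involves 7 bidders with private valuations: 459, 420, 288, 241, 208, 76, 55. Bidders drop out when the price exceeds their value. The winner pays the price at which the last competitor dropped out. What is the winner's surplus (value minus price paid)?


Step 1: Identify the highest value: 459
Step 2: Identify the second-highest value: 420
Step 3: The final price = second-highest value = 420
Step 4: Surplus = 459 - 420 = 39

39


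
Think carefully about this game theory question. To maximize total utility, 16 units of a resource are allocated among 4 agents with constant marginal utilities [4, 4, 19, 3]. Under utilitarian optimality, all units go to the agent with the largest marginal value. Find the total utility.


Step 1: The marginal utilities are [4, 4, 19, 3]
Step 2: The highest marginal utility is 19
Step 3: All 16 units go to that agent
Step 4: Total utility = 19 * 16 = 304

304


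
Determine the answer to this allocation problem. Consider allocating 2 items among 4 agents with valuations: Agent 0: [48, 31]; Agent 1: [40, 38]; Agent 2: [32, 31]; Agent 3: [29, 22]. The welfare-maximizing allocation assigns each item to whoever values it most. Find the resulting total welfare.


Step 1: For each item, find the maximum value among all agents.
Step 2: Item 0 -> Agent 0 (value 48)
Step 3: Item 1 -> Agent 1 (value 38)
Step 4: Total welfare = 48 + 38 = 86

86


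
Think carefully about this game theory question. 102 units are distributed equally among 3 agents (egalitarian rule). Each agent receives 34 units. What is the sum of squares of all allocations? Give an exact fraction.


Step 1: Each agent's share = 102/3 = 34
Step 2: Square of each share = (34)^2 = 1156
Step 3: Sum of squares = 3 * 1156 = 3468

3468


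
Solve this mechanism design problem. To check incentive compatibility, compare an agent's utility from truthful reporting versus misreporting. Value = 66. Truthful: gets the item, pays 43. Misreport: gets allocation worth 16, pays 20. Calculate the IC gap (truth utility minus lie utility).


Step 1: U(truth) = value - payment = 66 - 43 = 23
Step 2: U(lie) = allocation - payment = 16 - 20 = -4
Step 3: IC gap = 23 - (-4) = 27

27


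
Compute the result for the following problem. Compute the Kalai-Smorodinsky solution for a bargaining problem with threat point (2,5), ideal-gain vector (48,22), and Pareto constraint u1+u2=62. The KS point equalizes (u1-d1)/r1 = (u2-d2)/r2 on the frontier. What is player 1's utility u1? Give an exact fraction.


Step 1: At the KS point, (u1-d1)/r1 = (u2-d2)/r2 = t and u1+u2 = 62
Step 2: u1 = d1 + r1*t and u2 = d2 + r2*t, so (d1 + r1*t) + (d2 + r2*t) = 62
Step 3: t = (62 - 2 - 5)/(48 + 22) = 55/70 = 11/14
Step 4: u1 = d1 + r1*t = 2 + 48 * 11/14 = 278/7
Step 5: (Check: u2 = d2 + r2*t = 156/7; u1+u2 = 278/7 + 156/7 = 62, on the frontier.)

278/7


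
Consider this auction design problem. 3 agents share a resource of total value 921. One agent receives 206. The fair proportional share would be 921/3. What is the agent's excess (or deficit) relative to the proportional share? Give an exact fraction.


Step 1: Proportional share = 921/3 = 307
Step 2: Agent's actual allocation = 206
Step 3: Excess = 206 - 307 = -101

-101


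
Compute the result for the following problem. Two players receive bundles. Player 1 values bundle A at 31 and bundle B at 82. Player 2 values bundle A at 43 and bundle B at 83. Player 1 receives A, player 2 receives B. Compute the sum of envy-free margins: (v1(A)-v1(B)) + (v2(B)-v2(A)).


Step 1: Player 1's margin = v1(A) - v1(B) = 31 - 82 = -51
Step 2: Player 2's margin = v2(B) - v2(A) = 83 - 43 = 40
Step 3: Total margin = -51 + 40 = -11

-11


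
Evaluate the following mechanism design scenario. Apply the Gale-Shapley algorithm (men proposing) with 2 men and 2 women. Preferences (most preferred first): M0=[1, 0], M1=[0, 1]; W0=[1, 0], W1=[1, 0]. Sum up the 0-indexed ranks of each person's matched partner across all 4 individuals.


Step 1: Run Gale-Shapley (men propose, women hold best offer):
  M0 proposes to W1; she accepts
  M1 proposes to W0; she accepts
Step 2: Final matching: W0-M1, W1-M0
Step 3: 0-indexed ranks (man's rank of his match, then woman's): 0 + 0 + 0 + 1
Step 4: Total rank sum = 1

1


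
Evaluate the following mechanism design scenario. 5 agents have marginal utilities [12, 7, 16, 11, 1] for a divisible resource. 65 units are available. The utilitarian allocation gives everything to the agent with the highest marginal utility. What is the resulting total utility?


Step 1: The marginal utilities are [12, 7, 16, 11, 1]
Step 2: The highest marginal utility is 16
Step 3: All 65 units go to that agent
Step 4: Total utility = 16 * 65 = 1040

1040


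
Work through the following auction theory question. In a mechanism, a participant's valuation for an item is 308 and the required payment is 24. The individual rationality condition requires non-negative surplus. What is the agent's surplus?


Step 1: Surplus = value - payment = 308 - 24 = 284
Step 2: IR is satisfied (surplus >= 0)

284


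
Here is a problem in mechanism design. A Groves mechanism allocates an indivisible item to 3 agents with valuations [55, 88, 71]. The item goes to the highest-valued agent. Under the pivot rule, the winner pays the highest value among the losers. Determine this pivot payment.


Step 1: The efficient winner is agent 1 with value 88
Step 2: Other agents' values: [55, 71]
Step 3: Pivot payment = max(others) = 71
Step 4: The winner pays 71

71


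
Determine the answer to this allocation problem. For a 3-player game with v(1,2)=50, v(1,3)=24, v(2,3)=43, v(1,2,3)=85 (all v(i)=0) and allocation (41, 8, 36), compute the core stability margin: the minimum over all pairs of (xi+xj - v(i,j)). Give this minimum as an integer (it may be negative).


Step 1: Slack for coalition (1,2): x1+x2 - v12 = 49 - 50 = -1
Step 2: Slack for coalition (1,3): x1+x3 - v13 = 77 - 24 = 53
Step 3: Slack for coalition (2,3): x2+x3 - v23 = 44 - 43 = 1
Step 4: Minimum slack = min(-1, 53, 1) = -1, attained by (1,2); coalition (1,2) can block (slack < 0), so the allocation is not in the core

-1


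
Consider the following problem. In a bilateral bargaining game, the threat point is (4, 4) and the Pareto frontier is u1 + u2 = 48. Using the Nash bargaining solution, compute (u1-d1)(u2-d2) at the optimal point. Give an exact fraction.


Step 1: The Nash solution splits surplus symmetrically above the disagreement point
Step 2: u1 = (total + d1 - d2)/2 = (48 + 4 - 4)/2 = 24
Step 3: u2 = (total - d1 + d2)/2 = (48 - 4 + 4)/2 = 24
Step 4: Nash product = (24 - 4) * (24 - 4)
Step 5: = 20 * 20 = 400

400


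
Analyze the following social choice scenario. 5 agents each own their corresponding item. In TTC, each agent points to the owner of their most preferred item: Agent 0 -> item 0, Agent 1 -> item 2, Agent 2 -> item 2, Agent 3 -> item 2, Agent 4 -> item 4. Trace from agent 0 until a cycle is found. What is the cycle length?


Step 1: Trace the pointer graph from agent 0: 0 -> 0
Step 2: A cycle is detected when we revisit agent 0
Step 3: The cycle is: 0 -> 0
Step 4: Cycle length = 1

1


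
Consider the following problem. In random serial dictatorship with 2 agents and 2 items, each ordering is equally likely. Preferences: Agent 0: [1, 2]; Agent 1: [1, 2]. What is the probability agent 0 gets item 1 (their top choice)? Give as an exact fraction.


Step 1: Agent 0 wants item 1
Step 2: There are 2 possible orderings of agents
Step 3: In 1 orderings, agent 0 gets item 1
Step 4: Probability = 1/2

1/2


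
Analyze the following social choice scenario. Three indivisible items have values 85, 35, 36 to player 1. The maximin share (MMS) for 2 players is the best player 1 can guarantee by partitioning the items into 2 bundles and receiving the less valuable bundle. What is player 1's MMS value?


Step 1: Item values = 85, 35, 36
Step 2: Enumerate all 2-bundle partitions and take the smaller bundle:
  Partition 1: {85} vs {35,36} -> bundles 85, 71; min = 71
  Partition 2: {35} vs {85,36} -> bundles 35, 121; min = 35
  Partition 3: {36} vs {85,35} -> bundles 36, 120; min = 36
Step 3: MMS = max(71, 35, 36) = 71

71


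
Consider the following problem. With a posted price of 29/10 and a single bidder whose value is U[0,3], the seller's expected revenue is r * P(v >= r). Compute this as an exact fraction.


Step 1: Posted price r = 29/10, value support [0,3]
Step 2: P(v >= r) = (3 - 29/10)/3 = 1/30
Step 3: Expected revenue = r * P(v >= r) = 29/10 * 1/30
Step 4: Revenue = 29/300

29/300


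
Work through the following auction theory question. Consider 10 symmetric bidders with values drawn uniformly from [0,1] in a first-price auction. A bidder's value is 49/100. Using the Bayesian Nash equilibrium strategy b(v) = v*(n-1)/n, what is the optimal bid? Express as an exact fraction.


Step 1: The symmetric BNE bidding function is b(v) = v * (n-1) / n
Step 2: Substitute v = 49/100 and n = 10
Step 3: b = 49/100 * 9/10
Step 4: b = 441/1000

441/1000


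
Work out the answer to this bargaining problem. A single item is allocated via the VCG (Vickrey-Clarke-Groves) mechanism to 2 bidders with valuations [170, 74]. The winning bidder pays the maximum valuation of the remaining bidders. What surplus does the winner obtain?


Step 1: The winner is the agent with the highest value: agent 0 with value 170
Step 2: Values of other agents: [74]
Step 3: VCG payment = max of others' values = 74
Step 4: Surplus = 170 - 74 = 96

96


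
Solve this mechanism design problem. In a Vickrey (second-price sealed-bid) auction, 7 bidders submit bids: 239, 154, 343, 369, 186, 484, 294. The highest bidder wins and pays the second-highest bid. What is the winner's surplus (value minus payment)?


Step 1: Sort bids in descending order: 484, 369, 343, 294, 239, 186, 154
Step 2: The winning bid is the highest: 484
Step 3: The payment equals the second-highest bid: 369
Step 4: Surplus = winner's bid - payment = 484 - 369 = 115

115


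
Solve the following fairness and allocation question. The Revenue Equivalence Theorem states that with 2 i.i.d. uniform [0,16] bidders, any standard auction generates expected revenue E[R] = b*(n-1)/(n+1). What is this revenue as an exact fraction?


Step 1: By Revenue Equivalence, expected revenue = b*(n-1)/(n+1)
Step 2: Substituting n = 2, b = 16
Step 3: Revenue = 16*(2-1)/(2+1) = 16*1/3
Step 4: Revenue = 16/3

16/3


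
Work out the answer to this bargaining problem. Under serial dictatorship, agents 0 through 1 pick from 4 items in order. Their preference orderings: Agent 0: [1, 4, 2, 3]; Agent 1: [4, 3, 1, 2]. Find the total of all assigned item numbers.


Step 1: Agent 0 picks item 1
Step 2: Agent 1 picks item 4
Step 3: Sum = 1 + 4 = 5

5


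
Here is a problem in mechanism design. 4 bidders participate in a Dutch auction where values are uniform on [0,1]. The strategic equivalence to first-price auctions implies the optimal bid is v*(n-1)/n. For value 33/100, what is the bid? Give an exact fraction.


Step 1: Dutch auctions are strategically equivalent to first-price auctions
Step 2: The equilibrium bid is b(v) = v*(n-1)/n
Step 3: b = 33/100 * 3/4
Step 4: b = 99/400

99/400


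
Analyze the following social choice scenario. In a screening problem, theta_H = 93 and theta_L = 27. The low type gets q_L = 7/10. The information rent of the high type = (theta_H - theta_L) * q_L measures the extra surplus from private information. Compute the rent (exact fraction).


Step 1: theta_H - theta_L = 93 - 27 = 66
Step 2: Information rent = (theta_H - theta_L) * q_L
Step 3: = 66 * 7/10
Step 4: = 231/5

231/5


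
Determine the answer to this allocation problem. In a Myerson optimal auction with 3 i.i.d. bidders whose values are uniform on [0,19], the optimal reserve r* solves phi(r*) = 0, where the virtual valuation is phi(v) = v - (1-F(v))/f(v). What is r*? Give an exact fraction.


Step 1: For U[0,19], F(v) = v/19 and f(v) = 1/19
Step 2: phi(v) = v - (1 - v/19)/(1/19) = v - (19 - v) = 2v - 19
Step 3: Set phi(r*) = 0: 2r* - 19 = 0
Step 4: r* = 19/2 (the number of bidders n = 3 does not enter)

19/2


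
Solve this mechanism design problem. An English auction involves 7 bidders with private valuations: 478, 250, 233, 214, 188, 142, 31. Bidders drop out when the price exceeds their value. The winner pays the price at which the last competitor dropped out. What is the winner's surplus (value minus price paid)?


Step 1: Identify the highest value: 478
Step 2: Identify the second-highest value: 250
Step 3: The final price = second-highest value = 250
Step 4: Surplus = 478 - 250 = 228

228


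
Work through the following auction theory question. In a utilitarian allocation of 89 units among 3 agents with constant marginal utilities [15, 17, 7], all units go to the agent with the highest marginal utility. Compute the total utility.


Step 1: The marginal utilities are [15, 17, 7]
Step 2: The highest marginal utility is 17
Step 3: All 89 units go to that agent
Step 4: Total utility = 17 * 89 = 1513

1513


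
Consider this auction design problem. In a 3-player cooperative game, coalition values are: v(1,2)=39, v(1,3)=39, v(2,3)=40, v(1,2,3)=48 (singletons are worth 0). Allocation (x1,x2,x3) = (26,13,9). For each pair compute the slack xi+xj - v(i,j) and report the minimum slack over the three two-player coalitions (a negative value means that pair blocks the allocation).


Step 1: Slack for coalition (1,2): x1+x2 - v12 = 39 - 39 = 0
Step 2: Slack for coalition (1,3): x1+x3 - v13 = 35 - 39 = -4
Step 3: Slack for coalition (2,3): x2+x3 - v23 = 22 - 40 = -18
Step 4: Minimum slack = min(0, -4, -18) = -18, attained by (2,3); coalition (2,3) can block (slack < 0), so the allocation is not in the core

-18


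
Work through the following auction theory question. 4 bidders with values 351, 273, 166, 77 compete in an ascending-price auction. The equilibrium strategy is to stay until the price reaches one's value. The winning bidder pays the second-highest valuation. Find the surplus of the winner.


Step 1: Identify the highest value: 351
Step 2: Identify the second-highest value: 273
Step 3: The final price = second-highest value = 273
Step 4: Surplus = 351 - 273 = 78

78


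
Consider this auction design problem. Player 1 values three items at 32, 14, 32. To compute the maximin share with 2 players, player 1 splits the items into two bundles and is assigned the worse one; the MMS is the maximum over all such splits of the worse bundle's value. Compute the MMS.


Step 1: Item values = 32, 14, 32
Step 2: Enumerate all 2-bundle partitions and take the smaller bundle:
  Partition 1: {32} vs {14,32} -> bundles 32, 46; min = 32
  Partition 2: {14} vs {32,32} -> bundles 14, 64; min = 14
  Partition 3: {32} vs {32,14} -> bundles 32, 46; min = 32
Step 3: MMS = max(32, 14, 32) = 32

32


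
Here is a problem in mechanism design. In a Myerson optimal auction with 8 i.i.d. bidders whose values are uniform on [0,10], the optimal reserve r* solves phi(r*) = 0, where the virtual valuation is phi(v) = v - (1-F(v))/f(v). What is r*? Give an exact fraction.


Step 1: For U[0,10], F(v) = v/10 and f(v) = 1/10
Step 2: phi(v) = v - (1 - v/10)/(1/10) = v - (10 - v) = 2v - 10
Step 3: Set phi(r*) = 0: 2r* - 10 = 0
Step 4: r* = 10/2 = 5 (the number of bidders n = 8 does not enter)

5


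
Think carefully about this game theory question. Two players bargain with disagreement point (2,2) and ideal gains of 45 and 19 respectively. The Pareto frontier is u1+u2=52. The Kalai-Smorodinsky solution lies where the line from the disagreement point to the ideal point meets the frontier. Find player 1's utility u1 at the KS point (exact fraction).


Step 1: At the KS point, (u1-d1)/r1 = (u2-d2)/r2 = t and u1+u2 = 52
Step 2: u1 = d1 + r1*t and u2 = d2 + r2*t, so (d1 + r1*t) + (d2 + r2*t) = 52
Step 3: t = (52 - 2 - 2)/(45 + 19) = 48/64 = 3/4
Step 4: u1 = d1 + r1*t = 2 + 45 * 3/4 = 143/4
Step 5: (Check: u2 = d2 + r2*t = 65/4; u1+u2 = 143/4 + 65/4 = 52, on the frontier.)

143/4


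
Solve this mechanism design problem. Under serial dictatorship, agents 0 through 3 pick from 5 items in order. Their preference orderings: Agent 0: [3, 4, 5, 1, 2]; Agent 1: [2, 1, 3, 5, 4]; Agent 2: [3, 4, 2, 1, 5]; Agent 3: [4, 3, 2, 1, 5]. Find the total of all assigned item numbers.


Step 1: Agent 0 picks item 3
Step 2: Agent 1 picks item 2
Step 3: Agent 2 picks item 4
Step 4: Agent 3 picks item 1
Step 5: Sum = 3 + 2 + 4 + 1 = 10

10


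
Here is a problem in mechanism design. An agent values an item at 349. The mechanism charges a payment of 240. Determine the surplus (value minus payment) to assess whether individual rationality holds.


Step 1: Surplus = value - payment = 349 - 240 = 109
Step 2: IR is satisfied (surplus >= 0)

109


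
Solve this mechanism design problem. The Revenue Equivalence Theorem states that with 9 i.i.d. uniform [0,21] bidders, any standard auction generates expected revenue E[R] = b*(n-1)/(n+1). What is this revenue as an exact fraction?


Step 1: By Revenue Equivalence, expected revenue = b*(n-1)/(n+1)
Step 2: Substituting n = 9, b = 21
Step 3: Revenue = 21*(9-1)/(9+1) = 21*8/10
Step 4: Revenue = 168/10 = 84/5

84/5


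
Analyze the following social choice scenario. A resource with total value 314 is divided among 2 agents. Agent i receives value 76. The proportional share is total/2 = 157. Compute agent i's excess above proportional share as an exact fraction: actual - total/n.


Step 1: Proportional share = 314/2 = 157
Step 2: Agent's actual allocation = 76
Step 3: Excess = 76 - 157 = -81

-81


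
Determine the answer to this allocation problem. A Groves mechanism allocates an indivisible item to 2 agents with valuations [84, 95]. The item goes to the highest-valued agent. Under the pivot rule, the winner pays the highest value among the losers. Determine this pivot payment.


Step 1: The efficient winner is agent 1 with value 95
Step 2: Other agents' values: [84]
Step 3: Pivot payment = max(others) = 84
Step 4: The winner pays 84

84


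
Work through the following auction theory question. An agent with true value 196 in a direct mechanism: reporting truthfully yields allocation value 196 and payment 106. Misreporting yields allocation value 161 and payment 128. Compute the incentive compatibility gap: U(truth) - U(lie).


Step 1: U(truth) = value - payment = 196 - 106 = 90
Step 2: U(lie) = allocation - payment = 161 - 128 = 33
Step 3: IC gap = 90 - 33 = 57

57


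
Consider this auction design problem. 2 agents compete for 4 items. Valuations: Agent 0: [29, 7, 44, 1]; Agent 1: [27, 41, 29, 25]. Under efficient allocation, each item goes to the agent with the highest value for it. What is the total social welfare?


Step 1: For each item, find the maximum value among all agents.
Step 2: Item 0 -> Agent 0 (value 29)
Step 3: Item 1 -> Agent 1 (value 41)
Step 4: Item 2 -> Agent 0 (value 44)
Step 5: Item 3 -> Agent 1 (value 25)
Step 6: Total welfare = 29 + 41 + 44 + 25 = 139

139


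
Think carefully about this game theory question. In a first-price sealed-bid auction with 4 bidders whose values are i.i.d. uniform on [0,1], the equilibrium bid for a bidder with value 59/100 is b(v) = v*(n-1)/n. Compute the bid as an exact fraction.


Step 1: The symmetric BNE bidding function is b(v) = v * (n-1) / n
Step 2: Substitute v = 59/100 and n = 4
Step 3: b = 59/100 * 3/4
Step 4: b = 177/400

177/400


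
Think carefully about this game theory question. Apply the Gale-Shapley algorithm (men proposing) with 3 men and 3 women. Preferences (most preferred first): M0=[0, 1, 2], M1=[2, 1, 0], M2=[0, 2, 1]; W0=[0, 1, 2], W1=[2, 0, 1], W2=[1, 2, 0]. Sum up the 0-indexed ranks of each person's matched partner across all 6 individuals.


Step 1: Run Gale-Shapley (men propose, women hold best offer):
  M0 proposes to W0; she accepts
  M1 proposes to W2; she accepts
  M2 proposes to W0; rejected
  M2 proposes to W2; rejected
  M2 proposes to W1; she accepts
Step 2: Final matching: W0-M0, W1-M2, W2-M1
Step 3: 0-indexed ranks (man's rank of his match, then woman's): 0 + 0 + 2 + 0 + 0 + 0
Step 4: Total rank sum = 2

2


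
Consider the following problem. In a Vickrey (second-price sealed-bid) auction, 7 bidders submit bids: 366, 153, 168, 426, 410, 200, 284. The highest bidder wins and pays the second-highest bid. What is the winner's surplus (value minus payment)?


Step 1: Sort bids in descending order: 426, 410, 366, 284, 200, 168, 153
Step 2: The winning bid is the highest: 426
Step 3: The payment equals the second-highest bid: 410
Step 4: Surplus = winner's bid - payment = 426 - 410 = 16

16


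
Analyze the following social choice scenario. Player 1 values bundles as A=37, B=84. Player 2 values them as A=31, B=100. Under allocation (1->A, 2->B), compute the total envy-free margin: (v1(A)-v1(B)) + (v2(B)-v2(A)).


Step 1: Player 1's margin = v1(A) - v1(B) = 37 - 84 = -47
Step 2: Player 2's margin = v2(B) - v2(A) = 100 - 31 = 69
Step 3: Total margin = -47 + 69 = 22

22


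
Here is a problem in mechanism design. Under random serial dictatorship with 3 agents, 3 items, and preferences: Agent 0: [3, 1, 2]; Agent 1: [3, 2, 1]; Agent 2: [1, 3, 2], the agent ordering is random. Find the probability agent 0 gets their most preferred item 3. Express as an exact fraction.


Step 1: Agent 0 wants item 3
Step 2: There are 6 possible orderings of agents
Step 3: In 3 orderings, agent 0 gets item 3
Step 4: Probability = 3/6 = 1/2

1/2


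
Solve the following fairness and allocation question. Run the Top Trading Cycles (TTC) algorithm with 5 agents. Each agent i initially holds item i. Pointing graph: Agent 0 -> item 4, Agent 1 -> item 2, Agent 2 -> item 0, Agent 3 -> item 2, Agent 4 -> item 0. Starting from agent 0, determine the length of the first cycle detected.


Step 1: Trace the pointer graph from agent 0: 0 -> 4 -> 0
Step 2: A cycle is detected when we revisit agent 0
Step 3: The cycle is: 0 -> 4 -> 0
Step 4: Cycle length = 2

2


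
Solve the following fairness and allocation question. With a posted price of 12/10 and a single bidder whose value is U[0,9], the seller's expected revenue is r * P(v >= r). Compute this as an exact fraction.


Step 1: Posted price r = 6/5, value support [0,9]
Step 2: P(v >= r) = (9 - 6/5)/9 = 13/15
Step 3: Expected revenue = r * P(v >= r) = 6/5 * 13/15
Step 4: Revenue = 26/25

26/25


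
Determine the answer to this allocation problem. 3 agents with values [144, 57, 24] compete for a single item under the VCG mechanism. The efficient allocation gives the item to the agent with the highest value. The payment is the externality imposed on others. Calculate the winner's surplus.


Step 1: The winner is the agent with the highest value: agent 0 with value 144
Step 2: Values of other agents: [57, 24]
Step 3: VCG payment = max of others' values = 57
Step 4: Surplus = 144 - 57 = 87

87


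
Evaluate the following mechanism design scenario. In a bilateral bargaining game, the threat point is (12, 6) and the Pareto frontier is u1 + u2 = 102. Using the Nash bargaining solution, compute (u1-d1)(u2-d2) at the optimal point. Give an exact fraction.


Step 1: The Nash solution splits surplus symmetrically above the disagreement point
Step 2: u1 = (total + d1 - d2)/2 = (102 + 12 - 6)/2 = 54
Step 3: u2 = (total - d1 + d2)/2 = (102 - 12 + 6)/2 = 48
Step 4: Nash product = (54 - 12) * (48 - 6)
Step 5: = 42 * 42 = 1764

1764


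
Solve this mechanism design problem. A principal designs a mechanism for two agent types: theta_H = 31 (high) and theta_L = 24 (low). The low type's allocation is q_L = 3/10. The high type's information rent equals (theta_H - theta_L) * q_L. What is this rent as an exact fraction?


Step 1: theta_H - theta_L = 31 - 24 = 7
Step 2: Information rent = (theta_H - theta_L) * q_L
Step 3: = 7 * 3/10
Step 4: = 21/10

21/10


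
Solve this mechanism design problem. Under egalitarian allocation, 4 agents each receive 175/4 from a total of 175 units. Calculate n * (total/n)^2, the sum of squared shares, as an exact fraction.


Step 1: Each agent's share = 175/4
Step 2: Square of each share = (175/4)^2 = 30625/16
Step 3: Sum of squares = 4 * 30625/16 = 30625/4

30625/4


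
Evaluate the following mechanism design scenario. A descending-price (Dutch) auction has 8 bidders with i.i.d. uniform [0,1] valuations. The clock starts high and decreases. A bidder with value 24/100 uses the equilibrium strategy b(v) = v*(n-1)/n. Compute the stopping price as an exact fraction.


Step 1: Dutch auctions are strategically equivalent to first-price auctions
Step 2: The equilibrium bid is b(v) = v*(n-1)/n
Step 3: b = 6/25 * 7/8
Step 4: b = 21/100

21/100


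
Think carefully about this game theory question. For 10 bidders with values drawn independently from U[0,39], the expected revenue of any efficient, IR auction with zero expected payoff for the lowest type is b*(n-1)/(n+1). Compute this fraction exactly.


Step 1: By Revenue Equivalence, expected revenue = b*(n-1)/(n+1)
Step 2: Substituting n = 10, b = 39
Step 3: Revenue = 39*(10-1)/(10+1) = 39*9/11
Step 4: Revenue = 351/11

351/11


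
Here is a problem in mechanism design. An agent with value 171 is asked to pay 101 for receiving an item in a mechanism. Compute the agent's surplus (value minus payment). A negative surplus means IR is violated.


Step 1: Surplus = value - payment = 171 - 101 = 70
Step 2: IR is satisfied (surplus >= 0)

70


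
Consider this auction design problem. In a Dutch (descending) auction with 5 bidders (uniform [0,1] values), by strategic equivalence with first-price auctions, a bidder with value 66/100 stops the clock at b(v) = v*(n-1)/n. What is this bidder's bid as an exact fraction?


Step 1: Dutch auctions are strategically equivalent to first-price auctions
Step 2: The equilibrium bid is b(v) = v*(n-1)/n
Step 3: b = 33/50 * 4/5
Step 4: b = 66/125

66/125


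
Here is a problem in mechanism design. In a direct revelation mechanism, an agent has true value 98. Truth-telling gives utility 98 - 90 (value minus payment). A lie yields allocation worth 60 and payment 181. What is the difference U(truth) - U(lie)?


Step 1: U(truth) = value - payment = 98 - 90 = 8
Step 2: U(lie) = allocation - payment = 60 - 181 = -121
Step 3: IC gap = 8 - (-121) = 129

129


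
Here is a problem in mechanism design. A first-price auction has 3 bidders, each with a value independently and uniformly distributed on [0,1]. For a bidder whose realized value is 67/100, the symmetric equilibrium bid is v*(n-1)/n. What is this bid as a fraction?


Step 1: The symmetric BNE bidding function is b(v) = v * (n-1) / n
Step 2: Substitute v = 67/100 and n = 3
Step 3: b = 67/100 * 2/3
Step 4: b = 67/150

67/150


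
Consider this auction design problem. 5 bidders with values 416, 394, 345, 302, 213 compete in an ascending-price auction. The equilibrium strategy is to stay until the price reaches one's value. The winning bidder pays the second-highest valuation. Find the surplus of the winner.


Step 1: Identify the highest value: 416
Step 2: Identify the second-highest value: 394
Step 3: The final price = second-highest value = 394
Step 4: Surplus = 416 - 394 = 22

22


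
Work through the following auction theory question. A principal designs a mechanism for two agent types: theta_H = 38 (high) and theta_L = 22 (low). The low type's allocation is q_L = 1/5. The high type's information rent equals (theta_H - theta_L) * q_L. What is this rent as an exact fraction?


Step 1: theta_H - theta_L = 38 - 22 = 16
Step 2: Information rent = (theta_H - theta_L) * q_L
Step 3: = 16 * 1/5
Step 4: = 16/5

16/5


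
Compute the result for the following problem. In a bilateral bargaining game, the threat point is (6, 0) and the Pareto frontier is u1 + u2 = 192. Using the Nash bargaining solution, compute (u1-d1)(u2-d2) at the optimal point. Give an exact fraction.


Step 1: The Nash solution splits surplus symmetrically above the disagreement point
Step 2: u1 = (total + d1 - d2)/2 = (192 + 6 - 0)/2 = 99
Step 3: u2 = (total - d1 + d2)/2 = (192 - 6 + 0)/2 = 93
Step 4: Nash product = (99 - 6) * (93 - 0)
Step 5: = 93 * 93 = 8649

8649


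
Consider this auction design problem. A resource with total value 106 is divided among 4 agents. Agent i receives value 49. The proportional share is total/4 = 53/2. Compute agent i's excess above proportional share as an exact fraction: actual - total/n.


Step 1: Proportional share = 106/4 = 53/2
Step 2: Agent's actual allocation = 49
Step 3: Excess = 49 - 53/2 = 45/2

45/2


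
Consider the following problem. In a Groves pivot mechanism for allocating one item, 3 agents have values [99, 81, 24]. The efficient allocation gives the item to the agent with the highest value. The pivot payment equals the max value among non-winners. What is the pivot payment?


Step 1: The efficient winner is agent 0 with value 99
Step 2: Other agents' values: [81, 24]
Step 3: Pivot payment = max(others) = 81
Step 4: The winner pays 81

81


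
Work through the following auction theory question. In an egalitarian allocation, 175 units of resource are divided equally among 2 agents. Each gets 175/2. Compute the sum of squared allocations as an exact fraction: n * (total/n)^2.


Step 1: Each agent's share = 175/2
Step 2: Square of each share = (175/2)^2 = 30625/4
Step 3: Sum of squares = 2 * 30625/4 = 30625/2

30625/2


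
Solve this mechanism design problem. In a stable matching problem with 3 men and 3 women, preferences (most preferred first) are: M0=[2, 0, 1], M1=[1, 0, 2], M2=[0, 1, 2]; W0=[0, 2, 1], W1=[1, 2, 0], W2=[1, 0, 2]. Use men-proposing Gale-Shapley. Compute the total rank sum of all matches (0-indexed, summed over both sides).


Step 1: Run Gale-Shapley (men propose, women hold best offer):
  M0 proposes to W2; she accepts
  M1 proposes to W1; she accepts
  M2 proposes to W0; she accepts
Step 2: Final matching: W0-M2, W1-M1, W2-M0
Step 3: 0-indexed ranks (man's rank of his match, then woman's): 0 + 1 + 0 + 0 + 0 + 1
Step 4: Total rank sum = 2

2


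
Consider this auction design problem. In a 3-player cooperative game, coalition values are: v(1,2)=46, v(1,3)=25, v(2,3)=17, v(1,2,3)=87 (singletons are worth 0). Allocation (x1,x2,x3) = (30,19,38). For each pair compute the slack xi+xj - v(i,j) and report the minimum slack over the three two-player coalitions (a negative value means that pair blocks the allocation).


Step 1: Slack for coalition (1,2): x1+x2 - v12 = 49 - 46 = 3
Step 2: Slack for coalition (1,3): x1+x3 - v13 = 68 - 25 = 43
Step 3: Slack for coalition (2,3): x2+x3 - v23 = 57 - 17 = 40
Step 4: Minimum slack = min(3, 43, 40) = 3, attained by (1,2); no pair can gain by deviating, so the allocation is in the core

3


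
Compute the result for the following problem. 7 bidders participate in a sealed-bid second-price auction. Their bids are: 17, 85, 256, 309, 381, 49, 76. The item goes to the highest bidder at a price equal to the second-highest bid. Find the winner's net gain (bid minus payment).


Step 1: Sort bids in descending order: 381, 309, 256, 85, 76, 49, 17
Step 2: The winning bid is the highest: 381
Step 3: The payment equals the second-highest bid: 309
Step 4: Surplus = winner's bid - payment = 381 - 309 = 72

72


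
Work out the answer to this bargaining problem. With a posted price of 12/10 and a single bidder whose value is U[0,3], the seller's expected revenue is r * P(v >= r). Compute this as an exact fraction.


Step 1: Posted price r = 6/5, value support [0,3]
Step 2: P(v >= r) = (3 - 6/5)/3 = 3/5
Step 3: Expected revenue = r * P(v >= r) = 6/5 * 3/5
Step 4: Revenue = 18/25

18/25
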